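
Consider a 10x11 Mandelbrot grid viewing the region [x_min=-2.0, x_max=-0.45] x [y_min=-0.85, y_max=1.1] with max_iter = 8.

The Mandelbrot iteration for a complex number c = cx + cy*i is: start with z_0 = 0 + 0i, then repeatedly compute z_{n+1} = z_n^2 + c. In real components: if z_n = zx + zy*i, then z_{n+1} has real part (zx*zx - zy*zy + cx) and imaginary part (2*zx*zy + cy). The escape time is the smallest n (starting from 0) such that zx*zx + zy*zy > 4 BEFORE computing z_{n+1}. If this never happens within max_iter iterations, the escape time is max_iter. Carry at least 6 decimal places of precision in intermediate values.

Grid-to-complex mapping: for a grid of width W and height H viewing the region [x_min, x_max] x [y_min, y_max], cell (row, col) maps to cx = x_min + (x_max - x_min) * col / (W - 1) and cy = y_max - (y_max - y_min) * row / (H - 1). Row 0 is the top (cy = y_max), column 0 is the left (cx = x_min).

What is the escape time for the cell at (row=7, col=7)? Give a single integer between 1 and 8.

z_0 = 0 + 0i, c = -0.7944 + -0.2650i
Iter 1: z = -0.7944 + -0.2650i, |z|^2 = 0.7014
Iter 2: z = -0.2335 + 0.1561i, |z|^2 = 0.0789
Iter 3: z = -0.7643 + -0.3379i, |z|^2 = 0.6983
Iter 4: z = -0.3245 + 0.2515i, |z|^2 = 0.1685
Iter 5: z = -0.7524 + -0.4282i, |z|^2 = 0.7494
Iter 6: z = -0.4117 + 0.3793i, |z|^2 = 0.3134
Iter 7: z = -0.7688 + -0.5774i, |z|^2 = 0.9245

Answer: 8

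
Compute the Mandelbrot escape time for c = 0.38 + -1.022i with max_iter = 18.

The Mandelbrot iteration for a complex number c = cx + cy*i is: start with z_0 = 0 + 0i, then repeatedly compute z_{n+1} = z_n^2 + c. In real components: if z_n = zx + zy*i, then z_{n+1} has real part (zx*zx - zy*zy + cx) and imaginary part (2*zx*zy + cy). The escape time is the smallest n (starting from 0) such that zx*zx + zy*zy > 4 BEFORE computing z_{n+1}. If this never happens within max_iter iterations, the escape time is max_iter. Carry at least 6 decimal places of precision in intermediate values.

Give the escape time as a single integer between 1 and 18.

Answer: 3

Derivation:
z_0 = 0 + 0i, c = 0.3800 + -1.0220i
Iter 1: z = 0.3800 + -1.0220i, |z|^2 = 1.1889
Iter 2: z = -0.5201 + -1.7987i, |z|^2 = 3.5059
Iter 3: z = -2.5849 + 0.8490i, |z|^2 = 7.4025
Escaped at iteration 3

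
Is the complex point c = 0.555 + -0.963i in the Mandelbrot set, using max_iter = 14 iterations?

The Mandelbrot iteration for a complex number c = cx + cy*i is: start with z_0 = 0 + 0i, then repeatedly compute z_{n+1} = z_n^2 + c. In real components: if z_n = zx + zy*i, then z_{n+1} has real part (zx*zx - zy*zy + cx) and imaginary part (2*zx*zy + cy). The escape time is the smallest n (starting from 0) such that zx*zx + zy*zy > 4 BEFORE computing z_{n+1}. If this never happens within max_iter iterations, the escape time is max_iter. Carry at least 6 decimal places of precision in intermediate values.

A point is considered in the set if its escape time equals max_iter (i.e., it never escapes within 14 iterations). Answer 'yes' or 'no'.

z_0 = 0 + 0i, c = 0.5550 + -0.9630i
Iter 1: z = 0.5550 + -0.9630i, |z|^2 = 1.2354
Iter 2: z = -0.0643 + -2.0319i, |z|^2 = 4.1329
Escaped at iteration 2

Answer: no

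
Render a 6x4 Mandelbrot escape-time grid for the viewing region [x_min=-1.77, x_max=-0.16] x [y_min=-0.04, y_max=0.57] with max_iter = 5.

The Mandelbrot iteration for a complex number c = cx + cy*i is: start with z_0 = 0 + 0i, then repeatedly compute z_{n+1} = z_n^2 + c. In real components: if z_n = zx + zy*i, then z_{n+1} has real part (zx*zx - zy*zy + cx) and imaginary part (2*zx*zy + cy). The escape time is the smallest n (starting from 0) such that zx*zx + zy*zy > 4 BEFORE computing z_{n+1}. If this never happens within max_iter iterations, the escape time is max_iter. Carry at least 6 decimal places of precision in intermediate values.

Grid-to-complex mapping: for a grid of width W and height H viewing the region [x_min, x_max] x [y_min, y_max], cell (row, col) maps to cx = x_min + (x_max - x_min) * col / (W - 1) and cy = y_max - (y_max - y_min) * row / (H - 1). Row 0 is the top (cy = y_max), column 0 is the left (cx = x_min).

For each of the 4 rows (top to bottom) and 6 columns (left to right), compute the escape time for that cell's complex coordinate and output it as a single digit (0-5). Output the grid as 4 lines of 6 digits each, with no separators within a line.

(row=0, col=0): c = -1.7700 + 0.5700i → escape time 3
(row=0, col=1): c = -1.4480 + 0.5700i → escape time 3
(row=0, col=2): c = -1.1260 + 0.5700i → escape time 4
(row=0, col=3): c = -0.8040 + 0.5700i → escape time 5
(row=0, col=4): c = -0.4820 + 0.5700i → escape time 5
(row=0, col=5): c = -0.1600 + 0.5700i → escape time 5
(row=1, col=0): c = -1.7700 + 0.3667i → escape time 3
(row=1, col=1): c = -1.4480 + 0.3667i → escape time 5
(row=1, col=2): c = -1.1260 + 0.3667i → escape time 5
(row=1, col=3): c = -0.8040 + 0.3667i → escape time 5
(row=1, col=4): c = -0.4820 + 0.3667i → escape time 5
(row=1, col=5): c = -0.1600 + 0.3667i → escape time 5
(row=2, col=0): c = -1.7700 + 0.1633i → escape time 4
(row=2, col=1): c = -1.4480 + 0.1633i → escape time 5
(row=2, col=2): c = -1.1260 + 0.1633i → escape time 5
(row=2, col=3): c = -0.8040 + 0.1633i → escape time 5
(row=2, col=4): c = -0.4820 + 0.1633i → escape time 5
(row=2, col=5): c = -0.1600 + 0.1633i → escape time 5
(row=3, col=0): c = -1.7700 + -0.0400i → escape time 5
(row=3, col=1): c = -1.4480 + -0.0400i → escape time 5
(row=3, col=2): c = -1.1260 + -0.0400i → escape time 5
(row=3, col=3): c = -0.8040 + -0.0400i → escape time 5
(row=3, col=4): c = -0.4820 + -0.0400i → escape time 5
(row=3, col=5): c = -0.1600 + -0.0400i → escape time 5

Answer: 334555
355555
455555
555555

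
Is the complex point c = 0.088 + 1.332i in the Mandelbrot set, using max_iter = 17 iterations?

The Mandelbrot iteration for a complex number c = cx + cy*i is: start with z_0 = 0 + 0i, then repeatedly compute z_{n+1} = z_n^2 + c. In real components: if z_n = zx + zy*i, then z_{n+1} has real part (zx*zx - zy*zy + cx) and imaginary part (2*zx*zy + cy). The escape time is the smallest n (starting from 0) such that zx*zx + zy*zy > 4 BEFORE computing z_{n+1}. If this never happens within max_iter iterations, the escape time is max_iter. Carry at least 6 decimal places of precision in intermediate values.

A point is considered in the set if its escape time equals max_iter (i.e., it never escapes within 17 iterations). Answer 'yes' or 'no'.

z_0 = 0 + 0i, c = 0.0880 + 1.3320i
Iter 1: z = 0.0880 + 1.3320i, |z|^2 = 1.7820
Iter 2: z = -1.6785 + 1.5664i, |z|^2 = 5.2710
Escaped at iteration 2

Answer: no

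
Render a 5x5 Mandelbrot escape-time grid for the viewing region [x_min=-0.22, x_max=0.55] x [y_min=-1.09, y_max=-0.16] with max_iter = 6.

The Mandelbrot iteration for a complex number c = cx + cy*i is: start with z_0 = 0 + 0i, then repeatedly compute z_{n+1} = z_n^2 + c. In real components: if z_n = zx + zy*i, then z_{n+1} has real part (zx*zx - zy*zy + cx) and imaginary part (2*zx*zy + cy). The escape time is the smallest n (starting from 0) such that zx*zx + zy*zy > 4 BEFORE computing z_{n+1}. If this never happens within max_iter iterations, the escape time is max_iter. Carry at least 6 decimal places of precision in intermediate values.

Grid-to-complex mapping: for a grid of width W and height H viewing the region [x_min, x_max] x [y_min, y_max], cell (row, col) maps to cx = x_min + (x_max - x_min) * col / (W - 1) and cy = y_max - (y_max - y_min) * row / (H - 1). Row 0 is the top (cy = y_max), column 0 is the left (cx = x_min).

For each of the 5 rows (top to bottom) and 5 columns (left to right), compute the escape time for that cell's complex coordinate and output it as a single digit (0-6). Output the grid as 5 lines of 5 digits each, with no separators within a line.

(row=0, col=0): c = -0.2200 + -0.1600i → escape time 6
(row=0, col=1): c = -0.0275 + -0.1600i → escape time 6
(row=0, col=2): c = 0.1650 + -0.1600i → escape time 6
(row=0, col=3): c = 0.3575 + -0.1600i → escape time 6
(row=0, col=4): c = 0.5500 + -0.1600i → escape time 4
(row=1, col=0): c = -0.2200 + -0.3925i → escape time 6
(row=1, col=1): c = -0.0275 + -0.3925i → escape time 6
(row=1, col=2): c = 0.1650 + -0.3925i → escape time 6
(row=1, col=3): c = 0.3575 + -0.3925i → escape time 6
(row=1, col=4): c = 0.5500 + -0.3925i → escape time 4
(row=2, col=0): c = -0.2200 + -0.6250i → escape time 6
(row=2, col=1): c = -0.0275 + -0.6250i → escape time 6
(row=2, col=2): c = 0.1650 + -0.6250i → escape time 6
(row=2, col=3): c = 0.3575 + -0.6250i → escape time 6
(row=2, col=4): c = 0.5500 + -0.6250i → escape time 3
(row=3, col=0): c = -0.2200 + -0.8575i → escape time 6
(row=3, col=1): c = -0.0275 + -0.8575i → escape time 6
(row=3, col=2): c = 0.1650 + -0.8575i → escape time 5
(row=3, col=3): c = 0.3575 + -0.8575i → escape time 4
(row=3, col=4): c = 0.5500 + -0.8575i → escape time 3
(row=4, col=0): c = -0.2200 + -1.0900i → escape time 6
(row=4, col=1): c = -0.0275 + -1.0900i → escape time 5
(row=4, col=2): c = 0.1650 + -1.0900i → escape time 3
(row=4, col=3): c = 0.3575 + -1.0900i → escape time 3
(row=4, col=4): c = 0.5500 + -1.0900i → escape time 2

Answer: 66664
66664
66663
66543
65332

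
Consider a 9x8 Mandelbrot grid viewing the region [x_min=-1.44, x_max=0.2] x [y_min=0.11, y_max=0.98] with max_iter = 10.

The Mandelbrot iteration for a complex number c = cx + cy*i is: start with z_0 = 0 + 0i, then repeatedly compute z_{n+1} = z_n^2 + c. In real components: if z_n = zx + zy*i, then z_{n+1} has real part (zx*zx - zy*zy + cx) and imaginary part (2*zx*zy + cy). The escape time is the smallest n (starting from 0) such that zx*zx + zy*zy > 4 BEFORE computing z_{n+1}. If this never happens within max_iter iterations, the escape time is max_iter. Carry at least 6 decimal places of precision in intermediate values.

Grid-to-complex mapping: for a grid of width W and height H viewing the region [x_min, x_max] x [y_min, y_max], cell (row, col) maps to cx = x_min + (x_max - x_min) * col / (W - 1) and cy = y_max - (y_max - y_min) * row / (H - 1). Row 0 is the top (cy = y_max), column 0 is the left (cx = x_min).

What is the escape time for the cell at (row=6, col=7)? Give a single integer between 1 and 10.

z_0 = 0 + 0i, c = -0.0050 + 0.2343i
Iter 1: z = -0.0050 + 0.2343i, |z|^2 = 0.0549
Iter 2: z = -0.0599 + 0.2319i, |z|^2 = 0.0574
Iter 3: z = -0.0552 + 0.2065i, |z|^2 = 0.0457
Iter 4: z = -0.0446 + 0.2115i, |z|^2 = 0.0467
Iter 5: z = -0.0477 + 0.2154i, |z|^2 = 0.0487
Iter 6: z = -0.0491 + 0.2137i, |z|^2 = 0.0481
Iter 7: z = -0.0483 + 0.2133i, |z|^2 = 0.0478
Iter 8: z = -0.0482 + 0.2137i, |z|^2 = 0.0480
Iter 9: z = -0.0483 + 0.2137i, |z|^2 = 0.0480

Answer: 10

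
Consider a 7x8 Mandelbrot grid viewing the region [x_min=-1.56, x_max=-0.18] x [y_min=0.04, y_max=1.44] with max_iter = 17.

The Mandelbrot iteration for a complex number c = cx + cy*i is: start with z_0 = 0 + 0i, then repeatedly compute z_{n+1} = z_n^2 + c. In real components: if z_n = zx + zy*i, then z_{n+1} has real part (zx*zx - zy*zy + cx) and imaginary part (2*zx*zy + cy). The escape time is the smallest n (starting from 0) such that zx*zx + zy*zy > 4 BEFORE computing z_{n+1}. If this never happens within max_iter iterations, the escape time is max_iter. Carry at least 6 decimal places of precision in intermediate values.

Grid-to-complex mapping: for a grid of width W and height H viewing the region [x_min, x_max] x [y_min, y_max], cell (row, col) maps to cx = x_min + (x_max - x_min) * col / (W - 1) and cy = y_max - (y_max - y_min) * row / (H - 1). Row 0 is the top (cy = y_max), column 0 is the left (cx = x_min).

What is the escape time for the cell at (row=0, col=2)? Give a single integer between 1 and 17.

Answer: 2

Derivation:
z_0 = 0 + 0i, c = -1.1000 + 1.4400i
Iter 1: z = -1.1000 + 1.4400i, |z|^2 = 3.2836
Iter 2: z = -1.9636 + -1.7280i, |z|^2 = 6.8417
Escaped at iteration 2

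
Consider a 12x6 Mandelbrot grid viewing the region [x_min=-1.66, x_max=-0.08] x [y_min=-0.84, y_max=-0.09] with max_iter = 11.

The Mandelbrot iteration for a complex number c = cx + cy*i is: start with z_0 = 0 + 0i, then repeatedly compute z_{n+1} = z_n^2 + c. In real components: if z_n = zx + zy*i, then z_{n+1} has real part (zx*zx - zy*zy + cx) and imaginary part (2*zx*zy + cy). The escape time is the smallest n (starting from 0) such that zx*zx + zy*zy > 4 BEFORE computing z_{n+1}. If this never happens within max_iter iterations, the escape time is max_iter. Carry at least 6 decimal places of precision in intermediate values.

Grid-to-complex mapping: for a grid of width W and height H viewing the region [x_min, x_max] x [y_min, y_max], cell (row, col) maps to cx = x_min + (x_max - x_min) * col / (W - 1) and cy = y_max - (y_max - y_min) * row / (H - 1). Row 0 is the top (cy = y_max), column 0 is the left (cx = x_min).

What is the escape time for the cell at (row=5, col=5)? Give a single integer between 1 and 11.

Answer: 3

Derivation:
z_0 = 0 + 0i, c = -0.9418 + -0.8400i
Iter 1: z = -0.9418 + -0.8400i, |z|^2 = 1.5926
Iter 2: z = -0.7604 + 0.7423i, |z|^2 = 1.1291
Iter 3: z = -0.9146 + -1.9688i, |z|^2 = 4.7126
Escaped at iteration 3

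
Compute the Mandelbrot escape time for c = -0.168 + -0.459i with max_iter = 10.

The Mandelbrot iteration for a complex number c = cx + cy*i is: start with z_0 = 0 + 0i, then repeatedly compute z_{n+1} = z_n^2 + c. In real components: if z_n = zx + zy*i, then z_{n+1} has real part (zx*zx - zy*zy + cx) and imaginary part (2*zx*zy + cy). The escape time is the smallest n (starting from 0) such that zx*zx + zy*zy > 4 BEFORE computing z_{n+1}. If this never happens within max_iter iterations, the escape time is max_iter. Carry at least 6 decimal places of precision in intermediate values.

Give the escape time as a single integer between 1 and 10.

z_0 = 0 + 0i, c = -0.1680 + -0.4590i
Iter 1: z = -0.1680 + -0.4590i, |z|^2 = 0.2389
Iter 2: z = -0.3505 + -0.3048i, |z|^2 = 0.2157
Iter 3: z = -0.1381 + -0.2454i, |z|^2 = 0.0793
Iter 4: z = -0.2091 + -0.3912i, |z|^2 = 0.1968
Iter 5: z = -0.2773 + -0.2953i, |z|^2 = 0.1641
Iter 6: z = -0.1783 + -0.2952i, |z|^2 = 0.1189
Iter 7: z = -0.2233 + -0.3537i, |z|^2 = 0.1750
Iter 8: z = -0.2432 + -0.3010i, |z|^2 = 0.1498
Iter 9: z = -0.1994 + -0.3126i, |z|^2 = 0.1375

Answer: 10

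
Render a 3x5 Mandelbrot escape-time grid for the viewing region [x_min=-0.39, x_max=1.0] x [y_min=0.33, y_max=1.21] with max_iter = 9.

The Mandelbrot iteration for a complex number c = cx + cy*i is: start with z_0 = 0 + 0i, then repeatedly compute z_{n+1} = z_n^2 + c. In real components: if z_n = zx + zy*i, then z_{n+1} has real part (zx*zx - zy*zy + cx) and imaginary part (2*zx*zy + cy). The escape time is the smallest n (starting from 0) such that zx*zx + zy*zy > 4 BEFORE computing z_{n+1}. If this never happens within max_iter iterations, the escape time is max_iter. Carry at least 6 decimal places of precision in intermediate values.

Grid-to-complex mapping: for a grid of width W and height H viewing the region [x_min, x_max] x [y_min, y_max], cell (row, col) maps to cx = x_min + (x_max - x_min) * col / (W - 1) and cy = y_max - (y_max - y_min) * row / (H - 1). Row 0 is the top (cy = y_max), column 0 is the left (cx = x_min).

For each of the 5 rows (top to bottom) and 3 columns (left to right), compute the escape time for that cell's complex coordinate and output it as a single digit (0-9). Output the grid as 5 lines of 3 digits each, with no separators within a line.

Answer: 322
432
752
992
992

Derivation:
(row=0, col=0): c = -0.3900 + 1.2100i → escape time 3
(row=0, col=1): c = 0.3050 + 1.2100i → escape time 2
(row=0, col=2): c = 1.0000 + 1.2100i → escape time 2
(row=1, col=0): c = -0.3900 + 0.9900i → escape time 4
(row=1, col=1): c = 0.3050 + 0.9900i → escape time 3
(row=1, col=2): c = 1.0000 + 0.9900i → escape time 2
(row=2, col=0): c = -0.3900 + 0.7700i → escape time 7
(row=2, col=1): c = 0.3050 + 0.7700i → escape time 5
(row=2, col=2): c = 1.0000 + 0.7700i → escape time 2
(row=3, col=0): c = -0.3900 + 0.5500i → escape time 9
(row=3, col=1): c = 0.3050 + 0.5500i → escape time 9
(row=3, col=2): c = 1.0000 + 0.5500i → escape time 2
(row=4, col=0): c = -0.3900 + 0.3300i → escape time 9
(row=4, col=1): c = 0.3050 + 0.3300i → escape time 9
(row=4, col=2): c = 1.0000 + 0.3300i → escape time 2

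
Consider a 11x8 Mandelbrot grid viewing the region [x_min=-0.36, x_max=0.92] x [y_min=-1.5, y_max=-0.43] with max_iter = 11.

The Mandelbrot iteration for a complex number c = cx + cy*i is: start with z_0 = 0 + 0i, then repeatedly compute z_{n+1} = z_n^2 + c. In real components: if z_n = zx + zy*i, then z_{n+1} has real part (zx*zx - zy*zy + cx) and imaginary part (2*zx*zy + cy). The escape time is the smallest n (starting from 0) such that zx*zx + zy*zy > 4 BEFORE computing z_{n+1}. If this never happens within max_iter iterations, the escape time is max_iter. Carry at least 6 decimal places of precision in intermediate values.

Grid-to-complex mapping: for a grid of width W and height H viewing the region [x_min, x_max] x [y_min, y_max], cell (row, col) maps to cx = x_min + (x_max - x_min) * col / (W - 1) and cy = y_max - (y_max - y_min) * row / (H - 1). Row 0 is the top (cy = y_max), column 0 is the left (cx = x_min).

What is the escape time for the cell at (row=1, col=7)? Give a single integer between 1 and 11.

Answer: 4

Derivation:
z_0 = 0 + 0i, c = 0.5360 + -0.5829i
Iter 1: z = 0.5360 + -0.5829i, |z|^2 = 0.6270
Iter 2: z = 0.4836 + -1.2077i, |z|^2 = 1.6923
Iter 3: z = -0.6886 + -1.7509i, |z|^2 = 3.5398
Iter 4: z = -2.0553 + 1.8286i, |z|^2 = 7.5679
Escaped at iteration 4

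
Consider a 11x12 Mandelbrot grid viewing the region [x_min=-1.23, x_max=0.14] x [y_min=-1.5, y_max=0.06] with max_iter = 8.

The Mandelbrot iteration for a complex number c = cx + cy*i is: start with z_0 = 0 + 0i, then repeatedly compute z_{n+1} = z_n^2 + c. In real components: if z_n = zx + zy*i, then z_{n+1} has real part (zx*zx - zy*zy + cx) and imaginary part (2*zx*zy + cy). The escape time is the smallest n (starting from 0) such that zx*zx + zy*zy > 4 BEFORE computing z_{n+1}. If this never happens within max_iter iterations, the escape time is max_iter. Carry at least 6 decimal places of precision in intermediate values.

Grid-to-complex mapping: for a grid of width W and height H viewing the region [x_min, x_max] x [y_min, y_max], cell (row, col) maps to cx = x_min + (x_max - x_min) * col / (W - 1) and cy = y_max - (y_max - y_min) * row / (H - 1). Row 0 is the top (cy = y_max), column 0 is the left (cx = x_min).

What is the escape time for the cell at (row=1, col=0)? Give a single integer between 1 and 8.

z_0 = 0 + 0i, c = -1.2300 + -0.0818i
Iter 1: z = -1.2300 + -0.0818i, |z|^2 = 1.5196
Iter 2: z = 0.2762 + 0.1195i, |z|^2 = 0.0906
Iter 3: z = -1.1680 + -0.0158i, |z|^2 = 1.3644
Iter 4: z = 0.1339 + -0.0448i, |z|^2 = 0.0199
Iter 5: z = -1.2141 + -0.0938i, |z|^2 = 1.4828
Iter 6: z = 0.2352 + 0.1460i, |z|^2 = 0.0766
Iter 7: z = -1.1960 + -0.0131i, |z|^2 = 1.4306

Answer: 8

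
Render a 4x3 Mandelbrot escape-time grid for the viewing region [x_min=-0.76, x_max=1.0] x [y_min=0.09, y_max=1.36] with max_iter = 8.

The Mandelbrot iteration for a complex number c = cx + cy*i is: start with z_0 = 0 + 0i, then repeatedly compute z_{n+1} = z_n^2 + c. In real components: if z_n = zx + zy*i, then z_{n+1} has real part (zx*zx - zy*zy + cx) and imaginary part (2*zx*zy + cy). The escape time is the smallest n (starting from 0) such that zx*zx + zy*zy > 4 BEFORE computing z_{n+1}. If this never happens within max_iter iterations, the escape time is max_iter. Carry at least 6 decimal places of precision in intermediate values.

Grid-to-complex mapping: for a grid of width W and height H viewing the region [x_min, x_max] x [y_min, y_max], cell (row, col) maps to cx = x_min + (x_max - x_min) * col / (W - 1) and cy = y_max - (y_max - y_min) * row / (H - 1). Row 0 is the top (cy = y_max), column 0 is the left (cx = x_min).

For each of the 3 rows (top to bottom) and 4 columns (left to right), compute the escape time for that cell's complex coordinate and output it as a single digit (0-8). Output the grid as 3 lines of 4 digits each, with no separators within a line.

Answer: 2222
4842
8872

Derivation:
(row=0, col=0): c = -0.7600 + 1.3600i → escape time 2
(row=0, col=1): c = -0.1733 + 1.3600i → escape time 2
(row=0, col=2): c = 0.4133 + 1.3600i → escape time 2
(row=0, col=3): c = 1.0000 + 1.3600i → escape time 2
(row=1, col=0): c = -0.7600 + 0.7250i → escape time 4
(row=1, col=1): c = -0.1733 + 0.7250i → escape time 8
(row=1, col=2): c = 0.4133 + 0.7250i → escape time 4
(row=1, col=3): c = 1.0000 + 0.7250i → escape time 2
(row=2, col=0): c = -0.7600 + 0.0900i → escape time 8
(row=2, col=1): c = -0.1733 + 0.0900i → escape time 8
(row=2, col=2): c = 0.4133 + 0.0900i → escape time 7
(row=2, col=3): c = 1.0000 + 0.0900i → escape time 2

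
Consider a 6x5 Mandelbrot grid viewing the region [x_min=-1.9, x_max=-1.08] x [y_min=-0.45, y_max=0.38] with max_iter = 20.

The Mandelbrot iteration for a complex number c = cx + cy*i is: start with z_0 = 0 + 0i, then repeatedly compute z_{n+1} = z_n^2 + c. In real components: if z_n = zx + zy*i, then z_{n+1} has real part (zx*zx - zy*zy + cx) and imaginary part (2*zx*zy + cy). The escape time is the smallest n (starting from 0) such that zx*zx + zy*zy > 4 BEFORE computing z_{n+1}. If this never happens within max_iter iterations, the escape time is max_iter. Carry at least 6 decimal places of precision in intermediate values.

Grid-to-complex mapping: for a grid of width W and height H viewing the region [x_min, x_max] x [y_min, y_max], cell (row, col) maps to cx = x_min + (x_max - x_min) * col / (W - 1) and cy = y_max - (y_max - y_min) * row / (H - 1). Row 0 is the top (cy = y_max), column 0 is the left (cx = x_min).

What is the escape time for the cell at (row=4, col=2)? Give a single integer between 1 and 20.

Answer: 3

Derivation:
z_0 = 0 + 0i, c = -1.5720 + -0.4500i
Iter 1: z = -1.5720 + -0.4500i, |z|^2 = 2.6737
Iter 2: z = 0.6967 + 0.9648i, |z|^2 = 1.4162
Iter 3: z = -2.0175 + 0.8943i, |z|^2 = 4.8700
Escaped at iteration 3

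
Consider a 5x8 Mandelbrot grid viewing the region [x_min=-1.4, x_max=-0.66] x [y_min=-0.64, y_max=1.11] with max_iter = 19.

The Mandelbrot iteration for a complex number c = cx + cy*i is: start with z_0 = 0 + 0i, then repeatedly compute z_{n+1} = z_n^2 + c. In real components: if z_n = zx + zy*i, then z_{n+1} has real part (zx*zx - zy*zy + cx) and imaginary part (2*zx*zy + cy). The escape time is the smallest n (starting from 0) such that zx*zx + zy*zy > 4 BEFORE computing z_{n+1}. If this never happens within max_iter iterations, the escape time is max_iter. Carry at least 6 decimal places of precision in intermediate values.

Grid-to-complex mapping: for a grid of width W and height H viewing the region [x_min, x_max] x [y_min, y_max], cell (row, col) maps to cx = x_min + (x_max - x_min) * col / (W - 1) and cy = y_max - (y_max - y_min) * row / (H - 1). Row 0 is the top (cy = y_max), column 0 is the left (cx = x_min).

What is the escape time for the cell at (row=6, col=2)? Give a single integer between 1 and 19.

Answer: 15

Derivation:
z_0 = 0 + 0i, c = -1.0300 + -0.3900i
Iter 1: z = -1.0300 + -0.3900i, |z|^2 = 1.2130
Iter 2: z = -0.1212 + 0.4134i, |z|^2 = 0.1856
Iter 3: z = -1.1862 + -0.4902i, |z|^2 = 1.6474
Iter 4: z = 0.1368 + 0.7730i, |z|^2 = 0.6162
Iter 5: z = -1.6088 + -0.1785i, |z|^2 = 2.6201
Iter 6: z = 1.5263 + 0.1844i, |z|^2 = 2.3637
Iter 7: z = 1.2656 + 0.1730i, |z|^2 = 1.6318
Iter 8: z = 0.5419 + 0.0479i, |z|^2 = 0.2960
Iter 9: z = -0.7386 + -0.3381i, |z|^2 = 0.6599
Iter 10: z = -0.5988 + 0.1095i, |z|^2 = 0.3705
Iter 11: z = -0.6834 + -0.5211i, |z|^2 = 0.7386
Iter 12: z = -0.8344 + 0.3223i, |z|^2 = 0.8001
Iter 13: z = -0.4376 + -0.9278i, |z|^2 = 1.0524
Iter 14: z = -1.6994 + 0.4220i, |z|^2 = 3.0661
Iter 15: z = 1.6799 + -1.8243i, |z|^2 = 6.1503
Escaped at iteration 15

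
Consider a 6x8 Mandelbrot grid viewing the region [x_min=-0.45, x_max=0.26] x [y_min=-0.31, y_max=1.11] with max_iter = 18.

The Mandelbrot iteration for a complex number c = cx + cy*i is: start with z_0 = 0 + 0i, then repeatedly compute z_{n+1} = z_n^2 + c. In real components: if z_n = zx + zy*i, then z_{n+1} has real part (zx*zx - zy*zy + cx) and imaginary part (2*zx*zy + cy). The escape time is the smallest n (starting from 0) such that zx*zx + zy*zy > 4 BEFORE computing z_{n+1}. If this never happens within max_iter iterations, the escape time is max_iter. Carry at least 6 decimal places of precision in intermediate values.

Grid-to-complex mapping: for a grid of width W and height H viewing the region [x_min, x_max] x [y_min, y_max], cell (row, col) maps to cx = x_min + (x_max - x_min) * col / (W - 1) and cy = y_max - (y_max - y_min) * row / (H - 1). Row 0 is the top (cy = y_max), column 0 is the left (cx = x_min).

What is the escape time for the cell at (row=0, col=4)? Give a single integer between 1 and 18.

Answer: 4

Derivation:
z_0 = 0 + 0i, c = 0.1180 + 1.1100i
Iter 1: z = 0.1180 + 1.1100i, |z|^2 = 1.2460
Iter 2: z = -1.1002 + 1.3720i, |z|^2 = 3.0927
Iter 3: z = -0.5539 + -1.9088i, |z|^2 = 3.9503
Iter 4: z = -3.2187 + 3.2245i, |z|^2 = 20.7576
Escaped at iteration 4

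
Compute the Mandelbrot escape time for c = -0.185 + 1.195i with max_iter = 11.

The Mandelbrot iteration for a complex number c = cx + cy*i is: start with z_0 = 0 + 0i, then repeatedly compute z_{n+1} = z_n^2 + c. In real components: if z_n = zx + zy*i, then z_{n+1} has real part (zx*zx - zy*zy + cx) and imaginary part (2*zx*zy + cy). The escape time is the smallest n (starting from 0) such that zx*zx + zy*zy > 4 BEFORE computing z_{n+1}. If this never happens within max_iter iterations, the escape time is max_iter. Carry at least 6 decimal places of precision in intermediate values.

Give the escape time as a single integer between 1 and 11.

Answer: 3

Derivation:
z_0 = 0 + 0i, c = -0.1850 + 1.1950i
Iter 1: z = -0.1850 + 1.1950i, |z|^2 = 1.4623
Iter 2: z = -1.5788 + 0.7529i, |z|^2 = 3.0594
Iter 3: z = 1.7408 + -1.1822i, |z|^2 = 4.4281
Escaped at iteration 3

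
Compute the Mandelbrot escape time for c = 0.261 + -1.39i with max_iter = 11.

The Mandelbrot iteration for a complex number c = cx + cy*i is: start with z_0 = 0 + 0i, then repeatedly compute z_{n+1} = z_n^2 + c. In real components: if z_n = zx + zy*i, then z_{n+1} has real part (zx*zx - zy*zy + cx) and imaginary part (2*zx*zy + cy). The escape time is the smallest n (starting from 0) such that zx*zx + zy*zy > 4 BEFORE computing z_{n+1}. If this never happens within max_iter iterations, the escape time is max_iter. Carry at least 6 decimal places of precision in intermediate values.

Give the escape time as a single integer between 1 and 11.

z_0 = 0 + 0i, c = 0.2610 + -1.3900i
Iter 1: z = 0.2610 + -1.3900i, |z|^2 = 2.0002
Iter 2: z = -1.6030 + -2.1156i, |z|^2 = 7.0452
Escaped at iteration 2

Answer: 2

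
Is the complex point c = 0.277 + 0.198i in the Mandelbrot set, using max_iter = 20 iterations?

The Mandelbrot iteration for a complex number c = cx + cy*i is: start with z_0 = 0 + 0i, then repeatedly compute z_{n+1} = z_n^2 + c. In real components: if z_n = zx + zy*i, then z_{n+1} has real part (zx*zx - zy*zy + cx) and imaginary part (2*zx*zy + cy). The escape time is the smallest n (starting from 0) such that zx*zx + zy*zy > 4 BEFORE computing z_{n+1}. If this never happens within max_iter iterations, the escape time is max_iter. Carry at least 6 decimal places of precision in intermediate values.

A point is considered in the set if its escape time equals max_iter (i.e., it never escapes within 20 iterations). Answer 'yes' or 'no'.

Answer: yes

Derivation:
z_0 = 0 + 0i, c = 0.2770 + 0.1980i
Iter 1: z = 0.2770 + 0.1980i, |z|^2 = 0.1159
Iter 2: z = 0.3145 + 0.3077i, |z|^2 = 0.1936
Iter 3: z = 0.2813 + 0.3916i, |z|^2 = 0.2324
Iter 4: z = 0.2028 + 0.4183i, |z|^2 = 0.2161
Iter 5: z = 0.1432 + 0.3676i, |z|^2 = 0.1557
Iter 6: z = 0.1623 + 0.3033i, |z|^2 = 0.1183
Iter 7: z = 0.2114 + 0.2965i, |z|^2 = 0.1326
Iter 8: z = 0.2338 + 0.3233i, |z|^2 = 0.1592
Iter 9: z = 0.2271 + 0.3492i, |z|^2 = 0.1735
Iter 10: z = 0.2067 + 0.3566i, |z|^2 = 0.1699
Iter 11: z = 0.1925 + 0.3454i, |z|^2 = 0.1564
Iter 12: z = 0.1948 + 0.3310i, |z|^2 = 0.1475
Iter 13: z = 0.2054 + 0.3269i, |z|^2 = 0.1491
Iter 14: z = 0.2123 + 0.3323i, |z|^2 = 0.1555
Iter 15: z = 0.2116 + 0.3391i, |z|^2 = 0.1598
Iter 16: z = 0.2068 + 0.3415i, |z|^2 = 0.1594
Iter 17: z = 0.2031 + 0.3393i, |z|^2 = 0.1564
Iter 18: z = 0.2032 + 0.3358i, |z|^2 = 0.1541
Iter 19: z = 0.2055 + 0.3345i, |z|^2 = 0.1541
Did not escape in 20 iterations → in set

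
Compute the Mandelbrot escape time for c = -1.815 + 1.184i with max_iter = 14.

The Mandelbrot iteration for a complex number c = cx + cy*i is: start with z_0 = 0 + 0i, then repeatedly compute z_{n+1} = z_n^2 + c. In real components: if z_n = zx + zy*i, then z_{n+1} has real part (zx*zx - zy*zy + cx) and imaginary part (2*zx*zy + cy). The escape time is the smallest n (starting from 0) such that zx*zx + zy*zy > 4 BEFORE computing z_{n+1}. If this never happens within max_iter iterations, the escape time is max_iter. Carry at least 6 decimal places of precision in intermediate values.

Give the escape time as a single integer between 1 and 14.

Answer: 1

Derivation:
z_0 = 0 + 0i, c = -1.8150 + 1.1840i
Iter 1: z = -1.8150 + 1.1840i, |z|^2 = 4.6961
Escaped at iteration 1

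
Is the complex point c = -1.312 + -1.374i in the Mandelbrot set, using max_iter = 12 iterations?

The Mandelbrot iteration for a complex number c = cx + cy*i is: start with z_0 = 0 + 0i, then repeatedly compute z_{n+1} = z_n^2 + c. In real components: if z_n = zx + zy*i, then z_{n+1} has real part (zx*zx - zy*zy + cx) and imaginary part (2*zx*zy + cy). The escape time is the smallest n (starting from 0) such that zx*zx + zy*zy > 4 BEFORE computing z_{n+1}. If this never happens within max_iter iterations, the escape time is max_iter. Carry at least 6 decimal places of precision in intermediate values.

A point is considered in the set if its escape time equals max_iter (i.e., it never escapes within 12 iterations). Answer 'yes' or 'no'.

Answer: no

Derivation:
z_0 = 0 + 0i, c = -1.3120 + -1.3740i
Iter 1: z = -1.3120 + -1.3740i, |z|^2 = 3.6092
Iter 2: z = -1.4785 + 2.2314i, |z|^2 = 7.1651
Escaped at iteration 2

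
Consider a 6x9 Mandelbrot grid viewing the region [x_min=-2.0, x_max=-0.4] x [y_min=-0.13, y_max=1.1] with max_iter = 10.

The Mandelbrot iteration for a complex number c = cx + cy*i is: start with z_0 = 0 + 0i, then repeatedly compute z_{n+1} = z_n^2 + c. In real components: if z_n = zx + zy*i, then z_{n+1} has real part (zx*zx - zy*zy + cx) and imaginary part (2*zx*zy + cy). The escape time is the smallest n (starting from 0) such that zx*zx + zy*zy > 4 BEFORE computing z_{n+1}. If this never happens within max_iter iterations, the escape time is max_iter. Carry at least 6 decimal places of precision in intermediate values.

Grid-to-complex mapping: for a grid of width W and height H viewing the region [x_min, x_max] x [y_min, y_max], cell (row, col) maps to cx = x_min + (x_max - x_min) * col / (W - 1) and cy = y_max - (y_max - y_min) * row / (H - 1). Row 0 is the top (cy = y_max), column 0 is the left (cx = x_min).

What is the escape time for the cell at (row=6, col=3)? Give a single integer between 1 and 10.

z_0 = 0 + 0i, c = -1.0400 + 0.1775i
Iter 1: z = -1.0400 + 0.1775i, |z|^2 = 1.1131
Iter 2: z = 0.0101 + -0.1917i, |z|^2 = 0.0369
Iter 3: z = -1.0766 + 0.1736i, |z|^2 = 1.1893
Iter 4: z = 0.0890 + -0.1964i, |z|^2 = 0.0465
Iter 5: z = -1.0706 + 0.1425i, |z|^2 = 1.1666
Iter 6: z = 0.0860 + -0.1277i, |z|^2 = 0.0237
Iter 7: z = -1.0489 + 0.1555i, |z|^2 = 1.1244
Iter 8: z = 0.0360 + -0.1488i, |z|^2 = 0.0234
Iter 9: z = -1.0608 + 0.1668i, |z|^2 = 1.1532

Answer: 10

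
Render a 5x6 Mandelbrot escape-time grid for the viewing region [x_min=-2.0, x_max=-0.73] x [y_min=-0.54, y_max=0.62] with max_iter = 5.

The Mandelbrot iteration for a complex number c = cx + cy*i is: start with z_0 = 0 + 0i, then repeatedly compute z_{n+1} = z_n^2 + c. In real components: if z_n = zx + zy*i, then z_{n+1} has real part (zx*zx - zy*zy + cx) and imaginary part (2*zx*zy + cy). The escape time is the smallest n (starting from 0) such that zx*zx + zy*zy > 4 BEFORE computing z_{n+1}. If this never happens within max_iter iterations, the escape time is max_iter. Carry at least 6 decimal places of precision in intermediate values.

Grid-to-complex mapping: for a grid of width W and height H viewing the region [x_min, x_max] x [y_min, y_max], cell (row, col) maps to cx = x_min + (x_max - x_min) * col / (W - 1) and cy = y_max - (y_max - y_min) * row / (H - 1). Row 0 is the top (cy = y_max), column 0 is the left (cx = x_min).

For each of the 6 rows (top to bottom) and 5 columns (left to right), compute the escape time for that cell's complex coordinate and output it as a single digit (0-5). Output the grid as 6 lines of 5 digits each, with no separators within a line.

(row=0, col=0): c = -2.0000 + 0.6200i → escape time 1
(row=0, col=1): c = -1.6825 + 0.6200i → escape time 3
(row=0, col=2): c = -1.3650 + 0.6200i → escape time 3
(row=0, col=3): c = -1.0475 + 0.6200i → escape time 4
(row=0, col=4): c = -0.7300 + 0.6200i → escape time 5
(row=1, col=0): c = -2.0000 + 0.3880i → escape time 1
(row=1, col=1): c = -1.6825 + 0.3880i → escape time 3
(row=1, col=2): c = -1.3650 + 0.3880i → escape time 5
(row=1, col=3): c = -1.0475 + 0.3880i → escape time 5
(row=1, col=4): c = -0.7300 + 0.3880i → escape time 5
(row=2, col=0): c = -2.0000 + 0.1560i → escape time 1
(row=2, col=1): c = -1.6825 + 0.1560i → escape time 4
(row=2, col=2): c = -1.3650 + 0.1560i → escape time 5
(row=2, col=3): c = -1.0475 + 0.1560i → escape time 5
(row=2, col=4): c = -0.7300 + 0.1560i → escape time 5
(row=3, col=0): c = -2.0000 + -0.0760i → escape time 1
(row=3, col=1): c = -1.6825 + -0.0760i → escape time 5
(row=3, col=2): c = -1.3650 + -0.0760i → escape time 5
(row=3, col=3): c = -1.0475 + -0.0760i → escape time 5
(row=3, col=4): c = -0.7300 + -0.0760i → escape time 5
(row=4, col=0): c = -2.0000 + -0.3080i → escape time 1
(row=4, col=1): c = -1.6825 + -0.3080i → escape time 4
(row=4, col=2): c = -1.3650 + -0.3080i → escape time 5
(row=4, col=3): c = -1.0475 + -0.3080i → escape time 5
(row=4, col=4): c = -0.7300 + -0.3080i → escape time 5
(row=5, col=0): c = -2.0000 + -0.5400i → escape time 1
(row=5, col=1): c = -1.6825 + -0.5400i → escape time 3
(row=5, col=2): c = -1.3650 + -0.5400i → escape time 3
(row=5, col=3): c = -1.0475 + -0.5400i → escape time 5
(row=5, col=4): c = -0.7300 + -0.5400i → escape time 5

Answer: 13345
13555
14555
15555
14555
13355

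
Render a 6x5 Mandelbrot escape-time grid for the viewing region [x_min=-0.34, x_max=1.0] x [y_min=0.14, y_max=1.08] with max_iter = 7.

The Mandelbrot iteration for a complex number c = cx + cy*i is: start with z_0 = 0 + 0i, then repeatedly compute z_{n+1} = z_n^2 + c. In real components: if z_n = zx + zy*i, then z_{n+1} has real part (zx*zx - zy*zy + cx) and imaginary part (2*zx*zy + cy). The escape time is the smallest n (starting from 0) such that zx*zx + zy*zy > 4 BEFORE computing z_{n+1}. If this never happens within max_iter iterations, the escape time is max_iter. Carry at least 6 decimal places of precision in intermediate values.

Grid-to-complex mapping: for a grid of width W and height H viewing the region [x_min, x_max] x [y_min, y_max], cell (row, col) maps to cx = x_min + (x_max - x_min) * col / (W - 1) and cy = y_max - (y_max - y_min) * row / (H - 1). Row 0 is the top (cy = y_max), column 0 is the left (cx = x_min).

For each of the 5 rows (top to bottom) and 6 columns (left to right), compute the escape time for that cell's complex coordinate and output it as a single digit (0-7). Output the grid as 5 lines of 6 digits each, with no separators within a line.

Answer: 453222
675322
777532
777732
777632

Derivation:
(row=0, col=0): c = -0.3400 + 1.0800i → escape time 4
(row=0, col=1): c = -0.0720 + 1.0800i → escape time 5
(row=0, col=2): c = 0.1960 + 1.0800i → escape time 3
(row=0, col=3): c = 0.4640 + 1.0800i → escape time 2
(row=0, col=4): c = 0.7320 + 1.0800i → escape time 2
(row=0, col=5): c = 1.0000 + 1.0800i → escape time 2
(row=1, col=0): c = -0.3400 + 0.8450i → escape time 6
(row=1, col=1): c = -0.0720 + 0.8450i → escape time 7
(row=1, col=2): c = 0.1960 + 0.8450i → escape time 5
(row=1, col=3): c = 0.4640 + 0.8450i → escape time 3
(row=1, col=4): c = 0.7320 + 0.8450i → escape time 2
(row=1, col=5): c = 1.0000 + 0.8450i → escape time 2
(row=2, col=0): c = -0.3400 + 0.6100i → escape time 7
(row=2, col=1): c = -0.0720 + 0.6100i → escape time 7
(row=2, col=2): c = 0.1960 + 0.6100i → escape time 7
(row=2, col=3): c = 0.4640 + 0.6100i → escape time 5
(row=2, col=4): c = 0.7320 + 0.6100i → escape time 3
(row=2, col=5): c = 1.0000 + 0.6100i → escape time 2
(row=3, col=0): c = -0.3400 + 0.3750i → escape time 7
(row=3, col=1): c = -0.0720 + 0.3750i → escape time 7
(row=3, col=2): c = 0.1960 + 0.3750i → escape time 7
(row=3, col=3): c = 0.4640 + 0.3750i → escape time 7
(row=3, col=4): c = 0.7320 + 0.3750i → escape time 3
(row=3, col=5): c = 1.0000 + 0.3750i → escape time 2
(row=4, col=0): c = -0.3400 + 0.1400i → escape time 7
(row=4, col=1): c = -0.0720 + 0.1400i → escape time 7
(row=4, col=2): c = 0.1960 + 0.1400i → escape time 7
(row=4, col=3): c = 0.4640 + 0.1400i → escape time 6
(row=4, col=4): c = 0.7320 + 0.1400i → escape time 3
(row=4, col=5): c = 1.0000 + 0.1400i → escape time 2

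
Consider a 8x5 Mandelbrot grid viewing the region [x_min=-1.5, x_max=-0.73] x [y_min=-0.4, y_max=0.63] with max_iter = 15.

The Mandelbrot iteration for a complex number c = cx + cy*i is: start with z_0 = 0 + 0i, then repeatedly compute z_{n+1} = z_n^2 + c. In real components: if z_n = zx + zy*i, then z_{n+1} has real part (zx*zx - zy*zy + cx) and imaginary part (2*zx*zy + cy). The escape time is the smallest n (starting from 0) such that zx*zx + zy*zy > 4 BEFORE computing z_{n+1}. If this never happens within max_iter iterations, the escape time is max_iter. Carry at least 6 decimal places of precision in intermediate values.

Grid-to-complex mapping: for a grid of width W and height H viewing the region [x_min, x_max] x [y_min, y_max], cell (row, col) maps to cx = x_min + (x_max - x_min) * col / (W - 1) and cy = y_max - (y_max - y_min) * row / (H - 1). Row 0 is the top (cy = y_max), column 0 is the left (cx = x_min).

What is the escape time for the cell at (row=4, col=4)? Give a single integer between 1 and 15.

z_0 = 0 + 0i, c = -1.0600 + -0.4000i
Iter 1: z = -1.0600 + -0.4000i, |z|^2 = 1.2836
Iter 2: z = -0.0964 + 0.4480i, |z|^2 = 0.2100
Iter 3: z = -1.2514 + -0.4864i, |z|^2 = 1.8026
Iter 4: z = 0.2695 + 0.8173i, |z|^2 = 0.7406
Iter 5: z = -1.6554 + 0.0405i, |z|^2 = 2.7419
Iter 6: z = 1.6786 + -0.5340i, |z|^2 = 3.1030
Iter 7: z = 1.4727 + -2.1929i, |z|^2 = 6.9773
Escaped at iteration 7

Answer: 7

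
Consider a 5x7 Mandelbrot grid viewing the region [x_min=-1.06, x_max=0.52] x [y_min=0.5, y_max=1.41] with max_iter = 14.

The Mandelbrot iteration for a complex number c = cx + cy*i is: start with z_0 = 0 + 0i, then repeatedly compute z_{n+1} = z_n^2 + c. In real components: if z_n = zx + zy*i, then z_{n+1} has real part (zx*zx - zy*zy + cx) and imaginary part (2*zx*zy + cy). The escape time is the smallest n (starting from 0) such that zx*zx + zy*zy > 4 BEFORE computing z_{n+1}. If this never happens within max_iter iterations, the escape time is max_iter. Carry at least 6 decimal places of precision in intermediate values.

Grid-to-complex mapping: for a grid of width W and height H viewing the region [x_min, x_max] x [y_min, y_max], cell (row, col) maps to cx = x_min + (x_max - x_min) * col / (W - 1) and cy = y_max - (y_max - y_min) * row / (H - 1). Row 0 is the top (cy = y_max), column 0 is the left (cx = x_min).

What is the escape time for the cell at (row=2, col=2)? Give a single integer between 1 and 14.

z_0 = 0 + 0i, c = -0.2700 + 1.1067i
Iter 1: z = -0.2700 + 1.1067i, |z|^2 = 1.2976
Iter 2: z = -1.4218 + 0.5091i, |z|^2 = 2.2807
Iter 3: z = 1.4924 + -0.3409i, |z|^2 = 2.3435
Iter 4: z = 1.8410 + 0.0891i, |z|^2 = 3.3973
Iter 5: z = 3.1114 + 1.4346i, |z|^2 = 11.7391
Escaped at iteration 5

Answer: 5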